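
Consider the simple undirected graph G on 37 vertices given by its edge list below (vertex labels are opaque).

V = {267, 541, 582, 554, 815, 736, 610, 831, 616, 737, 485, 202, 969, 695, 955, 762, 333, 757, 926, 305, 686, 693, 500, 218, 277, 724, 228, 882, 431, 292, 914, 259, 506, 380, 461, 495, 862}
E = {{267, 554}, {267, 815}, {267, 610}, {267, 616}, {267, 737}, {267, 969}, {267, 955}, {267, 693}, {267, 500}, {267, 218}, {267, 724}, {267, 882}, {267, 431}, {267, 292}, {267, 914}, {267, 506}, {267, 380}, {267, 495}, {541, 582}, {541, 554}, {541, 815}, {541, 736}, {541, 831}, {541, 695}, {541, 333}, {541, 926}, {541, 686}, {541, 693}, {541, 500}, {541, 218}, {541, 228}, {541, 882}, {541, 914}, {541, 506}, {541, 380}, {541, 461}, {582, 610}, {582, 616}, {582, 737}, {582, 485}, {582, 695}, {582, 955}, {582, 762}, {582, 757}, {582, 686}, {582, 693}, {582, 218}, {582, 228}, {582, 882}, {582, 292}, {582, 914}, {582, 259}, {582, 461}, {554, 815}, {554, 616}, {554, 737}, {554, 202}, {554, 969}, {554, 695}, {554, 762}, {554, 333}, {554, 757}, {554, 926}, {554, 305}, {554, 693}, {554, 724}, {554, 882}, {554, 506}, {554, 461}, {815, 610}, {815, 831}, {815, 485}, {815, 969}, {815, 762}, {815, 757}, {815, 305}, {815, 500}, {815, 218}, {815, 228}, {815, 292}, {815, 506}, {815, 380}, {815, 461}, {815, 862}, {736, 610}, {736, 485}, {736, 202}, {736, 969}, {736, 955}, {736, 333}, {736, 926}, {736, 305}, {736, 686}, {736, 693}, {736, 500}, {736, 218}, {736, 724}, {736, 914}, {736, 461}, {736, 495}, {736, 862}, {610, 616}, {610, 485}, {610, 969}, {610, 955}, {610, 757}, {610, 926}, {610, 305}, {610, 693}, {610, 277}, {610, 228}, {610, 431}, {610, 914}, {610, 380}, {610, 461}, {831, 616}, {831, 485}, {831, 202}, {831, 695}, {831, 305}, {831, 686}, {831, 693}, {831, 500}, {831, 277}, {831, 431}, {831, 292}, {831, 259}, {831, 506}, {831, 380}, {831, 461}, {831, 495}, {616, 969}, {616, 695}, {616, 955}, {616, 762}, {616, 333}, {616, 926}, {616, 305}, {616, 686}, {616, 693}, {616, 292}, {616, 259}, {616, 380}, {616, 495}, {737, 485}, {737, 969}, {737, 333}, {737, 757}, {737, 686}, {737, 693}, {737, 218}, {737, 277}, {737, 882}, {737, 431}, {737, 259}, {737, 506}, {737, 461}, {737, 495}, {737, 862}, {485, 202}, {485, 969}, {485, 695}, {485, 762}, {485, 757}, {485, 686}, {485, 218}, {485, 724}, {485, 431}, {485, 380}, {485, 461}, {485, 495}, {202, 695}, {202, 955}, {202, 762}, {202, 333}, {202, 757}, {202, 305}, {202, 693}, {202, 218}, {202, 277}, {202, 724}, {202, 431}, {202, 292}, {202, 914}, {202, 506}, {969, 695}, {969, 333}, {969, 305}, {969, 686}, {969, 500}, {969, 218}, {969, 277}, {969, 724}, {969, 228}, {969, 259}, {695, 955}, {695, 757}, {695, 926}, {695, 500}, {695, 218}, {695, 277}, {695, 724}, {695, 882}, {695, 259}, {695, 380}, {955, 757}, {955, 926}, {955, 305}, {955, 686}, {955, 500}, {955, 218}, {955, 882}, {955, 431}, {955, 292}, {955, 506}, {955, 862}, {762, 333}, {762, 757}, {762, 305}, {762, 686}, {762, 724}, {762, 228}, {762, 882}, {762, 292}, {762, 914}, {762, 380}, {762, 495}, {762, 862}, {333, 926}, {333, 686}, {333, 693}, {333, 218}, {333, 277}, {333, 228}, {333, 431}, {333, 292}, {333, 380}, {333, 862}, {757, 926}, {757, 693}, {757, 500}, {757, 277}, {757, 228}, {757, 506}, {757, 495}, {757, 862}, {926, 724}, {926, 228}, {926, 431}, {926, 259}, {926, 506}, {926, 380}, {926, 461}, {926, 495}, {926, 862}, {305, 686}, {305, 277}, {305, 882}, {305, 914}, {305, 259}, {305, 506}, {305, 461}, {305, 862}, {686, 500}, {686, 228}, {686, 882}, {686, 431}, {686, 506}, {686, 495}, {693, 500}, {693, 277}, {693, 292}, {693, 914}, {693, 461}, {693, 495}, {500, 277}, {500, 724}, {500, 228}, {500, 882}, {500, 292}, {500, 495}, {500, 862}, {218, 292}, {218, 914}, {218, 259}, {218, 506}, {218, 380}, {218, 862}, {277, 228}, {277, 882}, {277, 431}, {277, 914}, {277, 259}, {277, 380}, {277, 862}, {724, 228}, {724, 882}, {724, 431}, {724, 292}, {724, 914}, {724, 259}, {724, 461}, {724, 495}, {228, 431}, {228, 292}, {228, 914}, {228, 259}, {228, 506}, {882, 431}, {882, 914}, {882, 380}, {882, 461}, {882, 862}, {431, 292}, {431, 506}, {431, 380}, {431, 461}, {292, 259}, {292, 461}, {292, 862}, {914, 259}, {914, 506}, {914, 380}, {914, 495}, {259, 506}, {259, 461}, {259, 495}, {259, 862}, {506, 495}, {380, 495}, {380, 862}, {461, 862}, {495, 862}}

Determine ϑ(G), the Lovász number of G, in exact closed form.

Vertex 686 has 18 neighbors: 541, 582, 736, 831, 616, 737, 485, 969, 955, 762, 333, 305, 500, 228, 882, 431, 506, 495.
deg(736) = 18; N(736) = {541, 610, 485, 202, 969, 955, 333, 926, 305, 686, 693, 500, 218, 724, 914, 461, 495, 862}.
Vertex 926 has 18 neighbors: 541, 554, 736, 610, 616, 695, 955, 333, 757, 724, 228, 431, 259, 506, 380, 461, 495, 862.
Vertex 431 has 18 neighbors: 267, 610, 831, 737, 485, 202, 955, 333, 926, 686, 277, 724, 228, 882, 292, 506, 380, 461.
Regular of degree 18 on 37 vertices: strongly regular (37,18,8,9).
spec(A) ≈ [18.0, 2.541, -3.541] (distinct, 3 d.p.).
−37·(-sqrt(37)/2 - 1/2) / ((18)−(-sqrt(37)/2 - 1/2)) = sqrt(37) = ϑ(G).
= 6.082763… (decimal).

sqrt(37)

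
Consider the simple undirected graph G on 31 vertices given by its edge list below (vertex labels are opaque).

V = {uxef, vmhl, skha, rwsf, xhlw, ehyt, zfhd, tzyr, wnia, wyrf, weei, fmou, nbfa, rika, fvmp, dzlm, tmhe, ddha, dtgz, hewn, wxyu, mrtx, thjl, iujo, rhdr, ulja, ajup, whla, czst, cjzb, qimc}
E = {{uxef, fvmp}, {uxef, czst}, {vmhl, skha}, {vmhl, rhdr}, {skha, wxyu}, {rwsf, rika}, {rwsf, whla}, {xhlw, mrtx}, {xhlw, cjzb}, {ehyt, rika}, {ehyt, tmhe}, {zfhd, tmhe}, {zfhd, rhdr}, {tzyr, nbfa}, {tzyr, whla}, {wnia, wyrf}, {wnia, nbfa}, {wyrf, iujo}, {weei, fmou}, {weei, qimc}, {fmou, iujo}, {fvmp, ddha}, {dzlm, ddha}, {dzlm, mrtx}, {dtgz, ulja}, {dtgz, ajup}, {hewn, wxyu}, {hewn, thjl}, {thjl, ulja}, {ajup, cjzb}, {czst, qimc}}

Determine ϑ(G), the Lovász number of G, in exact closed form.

31*cos(pi/31)/(cos(pi/31) + 1)

Vertex xhlw has 2 neighbors: mrtx, cjzb.
Vertex wxyu has 2 neighbors: skha, hewn.
deg(ddha) = 2; N(ddha) = {fvmp, dzlm}.
N(ulja) = {dtgz, thjl}, |N(ulja)| = 2.
Regular of degree 2 on 31 vertices: the odd cycle C_{31}.
spec(A) ≈ [2.0, 1.95906, 1.83792, 1.64153, 1.37793, 1.05793, 0.69461, 0.30286, -0.1013, -0.50131, -0.88079, -1.22421, -1.51752, -1.74869, -1.90828, -1.98974] (distinct, 5 d.p.).
Lovász (edge-transitive): ϑ = −31·(-2*cos(pi/31))/((2)−(-2*cos(pi/31))) = 31*cos(pi/31)/(cos(pi/31) + 1).
ϑ(G) ≈ 15.46013.
α=15, χ(Ḡ)=16; ϑ=31*cos(pi/31)/(cos(pi/31) + 1) lies between (both strict).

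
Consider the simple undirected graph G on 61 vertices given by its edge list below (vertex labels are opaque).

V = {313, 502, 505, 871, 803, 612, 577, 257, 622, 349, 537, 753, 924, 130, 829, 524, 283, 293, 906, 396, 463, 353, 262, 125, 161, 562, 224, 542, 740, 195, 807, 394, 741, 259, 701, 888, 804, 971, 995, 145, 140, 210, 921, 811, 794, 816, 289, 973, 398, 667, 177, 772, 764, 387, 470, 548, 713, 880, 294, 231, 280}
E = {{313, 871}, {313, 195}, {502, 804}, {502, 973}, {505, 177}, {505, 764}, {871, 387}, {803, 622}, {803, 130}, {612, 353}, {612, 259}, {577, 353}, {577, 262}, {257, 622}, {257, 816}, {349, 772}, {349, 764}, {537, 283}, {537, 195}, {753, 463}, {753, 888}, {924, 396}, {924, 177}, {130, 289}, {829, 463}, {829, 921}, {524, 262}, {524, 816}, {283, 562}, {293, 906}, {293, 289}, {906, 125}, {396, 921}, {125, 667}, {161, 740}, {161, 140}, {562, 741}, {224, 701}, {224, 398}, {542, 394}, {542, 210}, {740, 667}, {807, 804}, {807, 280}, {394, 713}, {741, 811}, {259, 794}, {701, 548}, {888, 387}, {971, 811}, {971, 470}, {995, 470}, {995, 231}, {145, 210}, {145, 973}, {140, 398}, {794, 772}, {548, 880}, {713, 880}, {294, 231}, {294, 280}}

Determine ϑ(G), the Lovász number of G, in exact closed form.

61*cos(pi/61)/(cos(pi/61) + 1)

Vertex 803 has 2 neighbors: 622, 130.
deg(257) = 2; N(257) = {622, 816}.
N(505) = {177, 764}, |N(505)| = 2.
Vertex 811 has 2 neighbors: 741, 971.
deg(v) = 2 for all v (|V|=61); a single 61-cycle (edge-transitive).
Distinct eigenvalues (to 6 d.p.): [2.0, 1.9894, 1.957711, 1.905271, 1.832634, 1.74057, 1.630057, 1.502264, 1.358547, 1.200429, 1.029586, 0.847829, 0.657085, 0.459375, 0.256797, 0.051496, -0.154351, -0.358562, -0.558971, -0.753456, -0.939953, -1.116487, -1.281186, -1.432304, -1.56824, -1.687551, -1.788974, -1.871434, -1.934055, -1.976176, -1.997348].
λ_max=2, λ_min=-2*cos(pi/61); ϑ = −61·λ_min/(λ_max−λ_min) = 61*cos(pi/61)/(cos(pi/61) + 1).
ϑ(G) ≈ 30.4797665.
α=30, χ(Ḡ)=31; ϑ=61*cos(pi/61)/(cos(pi/61) + 1) lies between (both strict).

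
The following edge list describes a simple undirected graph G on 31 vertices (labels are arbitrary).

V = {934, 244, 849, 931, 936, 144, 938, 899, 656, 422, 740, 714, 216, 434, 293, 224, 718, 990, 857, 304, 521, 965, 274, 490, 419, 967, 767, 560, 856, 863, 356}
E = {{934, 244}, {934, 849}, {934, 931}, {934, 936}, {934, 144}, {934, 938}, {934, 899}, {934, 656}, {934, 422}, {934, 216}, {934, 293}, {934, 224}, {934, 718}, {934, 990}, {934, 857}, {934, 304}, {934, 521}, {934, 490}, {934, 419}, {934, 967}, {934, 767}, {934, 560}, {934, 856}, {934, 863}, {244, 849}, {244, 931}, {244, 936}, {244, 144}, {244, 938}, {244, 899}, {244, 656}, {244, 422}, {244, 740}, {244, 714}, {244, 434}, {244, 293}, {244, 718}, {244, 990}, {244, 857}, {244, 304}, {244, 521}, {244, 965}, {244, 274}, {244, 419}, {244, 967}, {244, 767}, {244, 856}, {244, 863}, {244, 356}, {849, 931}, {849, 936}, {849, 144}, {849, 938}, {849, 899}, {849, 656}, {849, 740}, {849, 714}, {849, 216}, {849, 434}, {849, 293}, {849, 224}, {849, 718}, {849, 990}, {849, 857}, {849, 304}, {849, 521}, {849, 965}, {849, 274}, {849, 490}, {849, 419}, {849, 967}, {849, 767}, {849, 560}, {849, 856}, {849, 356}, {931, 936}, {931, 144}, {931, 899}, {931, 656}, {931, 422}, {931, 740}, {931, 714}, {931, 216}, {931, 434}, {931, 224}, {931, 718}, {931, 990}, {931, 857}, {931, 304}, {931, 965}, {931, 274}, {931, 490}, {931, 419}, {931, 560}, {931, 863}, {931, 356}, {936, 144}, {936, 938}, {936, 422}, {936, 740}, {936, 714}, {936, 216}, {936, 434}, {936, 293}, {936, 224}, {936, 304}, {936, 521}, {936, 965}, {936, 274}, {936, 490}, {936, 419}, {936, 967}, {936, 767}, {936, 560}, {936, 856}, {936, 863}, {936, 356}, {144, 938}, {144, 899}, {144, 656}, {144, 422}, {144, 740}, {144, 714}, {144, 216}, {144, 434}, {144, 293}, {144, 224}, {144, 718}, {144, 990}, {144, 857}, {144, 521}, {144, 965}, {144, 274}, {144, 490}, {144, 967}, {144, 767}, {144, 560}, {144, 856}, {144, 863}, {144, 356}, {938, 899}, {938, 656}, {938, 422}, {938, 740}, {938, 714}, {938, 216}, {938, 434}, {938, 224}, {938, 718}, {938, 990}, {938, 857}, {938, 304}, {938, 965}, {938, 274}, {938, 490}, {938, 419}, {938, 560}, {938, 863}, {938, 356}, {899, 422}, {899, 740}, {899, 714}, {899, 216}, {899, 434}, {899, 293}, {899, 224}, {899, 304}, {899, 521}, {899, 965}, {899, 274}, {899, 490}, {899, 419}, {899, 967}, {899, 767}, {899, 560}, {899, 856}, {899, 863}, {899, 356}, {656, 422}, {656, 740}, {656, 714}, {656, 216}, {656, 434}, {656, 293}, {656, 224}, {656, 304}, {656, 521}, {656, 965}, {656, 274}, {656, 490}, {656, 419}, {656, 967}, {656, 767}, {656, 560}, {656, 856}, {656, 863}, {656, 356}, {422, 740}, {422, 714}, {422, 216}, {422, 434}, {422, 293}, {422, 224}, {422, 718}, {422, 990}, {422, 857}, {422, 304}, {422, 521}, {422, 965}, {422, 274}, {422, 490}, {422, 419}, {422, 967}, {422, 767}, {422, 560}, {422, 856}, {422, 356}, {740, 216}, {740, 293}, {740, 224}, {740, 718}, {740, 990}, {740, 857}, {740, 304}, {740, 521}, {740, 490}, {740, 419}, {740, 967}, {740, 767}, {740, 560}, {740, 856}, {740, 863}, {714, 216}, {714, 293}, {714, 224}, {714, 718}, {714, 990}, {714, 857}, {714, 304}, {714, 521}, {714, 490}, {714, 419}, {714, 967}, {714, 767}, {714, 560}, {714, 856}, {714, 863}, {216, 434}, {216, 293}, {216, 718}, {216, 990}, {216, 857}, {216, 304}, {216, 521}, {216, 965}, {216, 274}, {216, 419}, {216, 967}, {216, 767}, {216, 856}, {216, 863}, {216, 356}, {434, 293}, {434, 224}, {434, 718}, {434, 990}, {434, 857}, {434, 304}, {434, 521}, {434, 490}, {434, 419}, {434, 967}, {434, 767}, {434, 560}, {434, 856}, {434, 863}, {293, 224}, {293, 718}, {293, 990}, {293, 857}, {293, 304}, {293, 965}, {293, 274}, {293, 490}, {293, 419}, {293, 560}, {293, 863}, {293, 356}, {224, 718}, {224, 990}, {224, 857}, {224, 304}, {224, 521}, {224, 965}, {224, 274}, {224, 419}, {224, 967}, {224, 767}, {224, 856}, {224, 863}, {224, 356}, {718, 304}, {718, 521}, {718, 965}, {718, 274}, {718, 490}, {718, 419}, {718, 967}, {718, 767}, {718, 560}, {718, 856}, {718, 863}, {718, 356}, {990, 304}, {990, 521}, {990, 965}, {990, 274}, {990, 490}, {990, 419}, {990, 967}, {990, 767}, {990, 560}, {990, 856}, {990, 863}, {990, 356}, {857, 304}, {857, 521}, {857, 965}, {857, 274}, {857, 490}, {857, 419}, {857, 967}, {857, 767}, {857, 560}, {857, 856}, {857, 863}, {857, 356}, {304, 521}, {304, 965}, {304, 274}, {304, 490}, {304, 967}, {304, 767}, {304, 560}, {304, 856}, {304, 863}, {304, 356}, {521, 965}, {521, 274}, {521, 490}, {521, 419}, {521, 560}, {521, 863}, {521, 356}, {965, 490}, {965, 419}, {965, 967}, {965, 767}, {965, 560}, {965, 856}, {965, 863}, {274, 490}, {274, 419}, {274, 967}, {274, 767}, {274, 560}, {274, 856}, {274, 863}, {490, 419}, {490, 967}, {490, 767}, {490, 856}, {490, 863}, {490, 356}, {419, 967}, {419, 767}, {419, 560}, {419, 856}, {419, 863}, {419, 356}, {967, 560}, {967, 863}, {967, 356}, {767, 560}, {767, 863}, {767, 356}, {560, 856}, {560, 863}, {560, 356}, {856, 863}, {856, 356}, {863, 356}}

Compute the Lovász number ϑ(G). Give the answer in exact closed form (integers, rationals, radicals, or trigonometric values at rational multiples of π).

Vertex 767 has 24 neighbors: 934, 244, 849, 936, 144, 899, 656, 422, 740, 714, 216, 434, 224, 718, 990, 857, 304, 965, 274, 490, 419, 560, 863, 356.
deg(216) = 26; N(216) = {934, 849, 931, 936, 144, 938, 899, 656, 422, 740, 714, 434, 293, 718, 990, 857, 304, 521, 965, 274, 419, 967, 767, 856, 863, 356}.
N(274) = {244, 849, 931, 936, 144, 938, 899, 656, 422, 216, 293, 224, 718, 990, 857, 304, 521, 490, 419, 967, 767, 560, 856, 863}, |N(274)| = 24.
N(899) = {934, 244, 849, 931, 144, 938, 422, 740, 714, 216, 434, 293, 224, 304, 521, 965, 274, 490, 419, 967, 767, 560, 856, 863, 356}, |N(899)| = 25.
Complete multipartite on [7, 7, 6, 5, 3, 3]: sandwich collapses at ϑ=7.
≈ 7.000000000 (to 9 d.p.).
Sandwich: α(G)=7 ≤ ϑ(G)=7 ≤ χ(Ḡ)=7 (collapsed).

7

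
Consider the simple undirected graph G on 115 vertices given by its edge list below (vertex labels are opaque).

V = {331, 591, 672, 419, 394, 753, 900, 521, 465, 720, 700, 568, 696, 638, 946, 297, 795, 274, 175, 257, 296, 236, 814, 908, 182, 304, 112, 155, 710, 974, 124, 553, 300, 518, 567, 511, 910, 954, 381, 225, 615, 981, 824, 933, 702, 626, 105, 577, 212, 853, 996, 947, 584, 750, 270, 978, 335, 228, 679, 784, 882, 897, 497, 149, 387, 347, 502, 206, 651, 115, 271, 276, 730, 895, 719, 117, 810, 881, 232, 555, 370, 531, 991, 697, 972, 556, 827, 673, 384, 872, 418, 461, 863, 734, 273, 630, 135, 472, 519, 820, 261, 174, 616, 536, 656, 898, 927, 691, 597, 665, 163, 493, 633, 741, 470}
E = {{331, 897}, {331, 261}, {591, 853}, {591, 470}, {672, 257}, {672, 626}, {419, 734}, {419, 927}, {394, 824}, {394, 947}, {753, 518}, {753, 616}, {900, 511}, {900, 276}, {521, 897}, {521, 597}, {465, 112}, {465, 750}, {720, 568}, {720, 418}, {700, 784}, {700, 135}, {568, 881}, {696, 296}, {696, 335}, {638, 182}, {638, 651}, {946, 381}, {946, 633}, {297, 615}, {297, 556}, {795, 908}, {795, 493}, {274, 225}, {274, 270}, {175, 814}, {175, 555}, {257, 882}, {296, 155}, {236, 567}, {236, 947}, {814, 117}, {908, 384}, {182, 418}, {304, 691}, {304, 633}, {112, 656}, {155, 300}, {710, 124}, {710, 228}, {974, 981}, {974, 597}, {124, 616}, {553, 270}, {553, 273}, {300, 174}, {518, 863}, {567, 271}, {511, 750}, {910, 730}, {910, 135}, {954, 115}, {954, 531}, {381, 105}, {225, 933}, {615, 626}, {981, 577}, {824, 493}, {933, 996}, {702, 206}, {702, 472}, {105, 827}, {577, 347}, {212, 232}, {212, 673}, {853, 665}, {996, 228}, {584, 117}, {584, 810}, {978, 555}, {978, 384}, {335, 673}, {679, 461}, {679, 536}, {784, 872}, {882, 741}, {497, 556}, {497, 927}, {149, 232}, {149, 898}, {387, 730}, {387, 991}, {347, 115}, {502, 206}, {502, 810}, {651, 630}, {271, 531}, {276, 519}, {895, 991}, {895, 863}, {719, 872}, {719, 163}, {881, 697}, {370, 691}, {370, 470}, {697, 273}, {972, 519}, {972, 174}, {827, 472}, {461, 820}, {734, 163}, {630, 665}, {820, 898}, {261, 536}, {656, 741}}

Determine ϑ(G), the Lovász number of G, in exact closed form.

N(117) = {814, 584}, |N(117)| = 2.
deg(696) = 2; N(696) = {296, 335}.
N(981) = {974, 577}, |N(981)| = 2.
Vertex 679 has 2 neighbors: 461, 536.
deg(v) = 2 for all v (|V|=115); the odd cycle C_{115}.
Distinct eigenvalues (to 4 d.p.): [2.0, 1.997, 1.9881, 1.9732, 1.9524, 1.9258, 1.8935, 1.8555, 1.812, 1.763, 1.7088, 1.6495, 1.5853, 1.5164, 1.4429, 1.3651, 1.2832, 1.1976, 1.1083, 1.0157, 0.9201, 0.8218, 0.721, 0.618, 0.5132, 0.4069, 0.2994, 0.1909, 0.0819, -0.0273, -0.1365, -0.2452, -0.3533, -0.4602, -0.5658, -0.6698, -0.7717, -0.8713, -0.9683, -1.0624, -1.1534, -1.2409, -1.3247, -1.4045, -1.4802, -1.5514, -1.618, -1.6798, -1.7366, -1.7882, -1.8344, -1.8752, -1.9104, -1.9399, -1.9635, -1.9814, -1.9933, -1.9993].
−115·(-2*cos(pi/115)) / ((2)−(-2*cos(pi/115))) = 115*cos(pi/115)/(cos(pi/115) + 1) = ϑ(G).
Numerically 57.4892708.
Sandwich: α(G)=57 ≤ ϑ(G)=115*cos(pi/115)/(cos(pi/115) + 1) ≤ χ(Ḡ)=58 (both strict).

115*cos(pi/115)/(cos(pi/115) + 1)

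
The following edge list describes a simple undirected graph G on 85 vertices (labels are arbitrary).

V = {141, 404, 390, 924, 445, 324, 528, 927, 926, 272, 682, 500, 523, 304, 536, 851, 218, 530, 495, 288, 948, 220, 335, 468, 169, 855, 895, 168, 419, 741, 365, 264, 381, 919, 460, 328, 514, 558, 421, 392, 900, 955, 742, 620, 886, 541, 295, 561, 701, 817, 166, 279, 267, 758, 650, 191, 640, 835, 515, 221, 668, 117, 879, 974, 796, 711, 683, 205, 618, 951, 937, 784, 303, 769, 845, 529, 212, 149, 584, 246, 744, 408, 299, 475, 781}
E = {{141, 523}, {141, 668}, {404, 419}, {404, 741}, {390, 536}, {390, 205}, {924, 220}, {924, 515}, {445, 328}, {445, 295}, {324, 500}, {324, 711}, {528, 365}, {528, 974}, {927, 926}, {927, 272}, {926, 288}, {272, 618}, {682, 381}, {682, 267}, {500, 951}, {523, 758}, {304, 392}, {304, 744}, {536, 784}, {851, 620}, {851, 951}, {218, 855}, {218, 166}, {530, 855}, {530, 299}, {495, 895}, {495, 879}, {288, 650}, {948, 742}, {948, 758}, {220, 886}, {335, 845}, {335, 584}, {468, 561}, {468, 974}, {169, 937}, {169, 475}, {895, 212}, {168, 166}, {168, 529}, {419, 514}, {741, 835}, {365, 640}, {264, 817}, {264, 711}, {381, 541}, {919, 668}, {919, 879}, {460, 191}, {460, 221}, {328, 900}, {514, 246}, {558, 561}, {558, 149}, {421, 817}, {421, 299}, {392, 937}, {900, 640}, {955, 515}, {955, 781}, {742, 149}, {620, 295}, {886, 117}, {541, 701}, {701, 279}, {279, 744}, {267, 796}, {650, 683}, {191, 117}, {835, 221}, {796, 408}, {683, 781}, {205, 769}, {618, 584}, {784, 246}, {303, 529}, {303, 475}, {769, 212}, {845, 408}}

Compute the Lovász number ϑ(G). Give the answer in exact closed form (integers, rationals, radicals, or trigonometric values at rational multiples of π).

Vertex 919 has 2 neighbors: 668, 879.
N(926) = {927, 288}, |N(926)| = 2.
Vertex 558 has 2 neighbors: 561, 149.
Vertex 541 has 2 neighbors: 381, 701.
Regular of degree 2 on 85 vertices: connected 2-regular on 85 ⇒ C_{85}.
spec(A) ≈ [2.0, 1.994538, 1.978183, 1.951024, 1.913209, 1.864944, 1.806494, 1.738178, 1.660368, 1.57349, 1.478018, 1.374473, 1.263422, 1.14547, 1.021262, 0.891477, 0.756822, 0.618034, 0.47587, 0.331108, 0.184537, 0.036958, -0.110823, -0.257998, -0.403765, -0.547326, -0.687898, -0.824713, -0.957023, -1.084107, -1.205269, -1.319849, -1.42722, -1.526797, -1.618034, -1.700434, -1.773547, -1.836974, -1.890368, -1.933437, -1.965946, -1.987718, -1.998634] (distinct, 6 d.p.).
Lovász: ϑ = −85(-2*cos(pi/85))/(2+-(-1)*2*cos(pi/85)) = 85*cos(pi/85)/(cos(pi/85) + 1).
Numerically 42.485482571.
Lovász sandwich 42 ≤ 85*cos(pi/85)/(cos(pi/85) + 1) ≤ 43: both strict.

85*cos(pi/85)/(cos(pi/85) + 1)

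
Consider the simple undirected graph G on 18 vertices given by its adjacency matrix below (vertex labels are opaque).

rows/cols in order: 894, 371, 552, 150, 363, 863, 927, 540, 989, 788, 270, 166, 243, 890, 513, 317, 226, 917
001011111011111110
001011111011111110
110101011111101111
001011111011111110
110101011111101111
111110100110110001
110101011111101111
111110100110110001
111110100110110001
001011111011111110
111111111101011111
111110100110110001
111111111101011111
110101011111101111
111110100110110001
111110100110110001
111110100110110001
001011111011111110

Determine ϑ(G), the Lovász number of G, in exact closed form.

N(552) = {894, 371, 150, 863, 540, 989, 788, 270, 166, 243, 513, 317, 226, 917}, |N(552)| = 14.
Vertex 894 has 13 neighbors: 552, 363, 863, 927, 540, 989, 270, 166, 243, 890, 513, 317, 226.
Vertex 317 has 11 neighbors: 894, 371, 552, 150, 363, 927, 788, 270, 243, 890, 917.
Vertex 270 has 16 neighbors: 894, 371, 552, 150, 363, 863, 927, 540, 989, 788, 166, 890, 513, 317, 226, 917.
Complete 4-partite, parts [7, 5, 4, 2]: perfect, ϑ = α = 7.
= 7.000000… (decimal).
Lovász sandwich 7 ≤ 7 ≤ 7: collapsed.

7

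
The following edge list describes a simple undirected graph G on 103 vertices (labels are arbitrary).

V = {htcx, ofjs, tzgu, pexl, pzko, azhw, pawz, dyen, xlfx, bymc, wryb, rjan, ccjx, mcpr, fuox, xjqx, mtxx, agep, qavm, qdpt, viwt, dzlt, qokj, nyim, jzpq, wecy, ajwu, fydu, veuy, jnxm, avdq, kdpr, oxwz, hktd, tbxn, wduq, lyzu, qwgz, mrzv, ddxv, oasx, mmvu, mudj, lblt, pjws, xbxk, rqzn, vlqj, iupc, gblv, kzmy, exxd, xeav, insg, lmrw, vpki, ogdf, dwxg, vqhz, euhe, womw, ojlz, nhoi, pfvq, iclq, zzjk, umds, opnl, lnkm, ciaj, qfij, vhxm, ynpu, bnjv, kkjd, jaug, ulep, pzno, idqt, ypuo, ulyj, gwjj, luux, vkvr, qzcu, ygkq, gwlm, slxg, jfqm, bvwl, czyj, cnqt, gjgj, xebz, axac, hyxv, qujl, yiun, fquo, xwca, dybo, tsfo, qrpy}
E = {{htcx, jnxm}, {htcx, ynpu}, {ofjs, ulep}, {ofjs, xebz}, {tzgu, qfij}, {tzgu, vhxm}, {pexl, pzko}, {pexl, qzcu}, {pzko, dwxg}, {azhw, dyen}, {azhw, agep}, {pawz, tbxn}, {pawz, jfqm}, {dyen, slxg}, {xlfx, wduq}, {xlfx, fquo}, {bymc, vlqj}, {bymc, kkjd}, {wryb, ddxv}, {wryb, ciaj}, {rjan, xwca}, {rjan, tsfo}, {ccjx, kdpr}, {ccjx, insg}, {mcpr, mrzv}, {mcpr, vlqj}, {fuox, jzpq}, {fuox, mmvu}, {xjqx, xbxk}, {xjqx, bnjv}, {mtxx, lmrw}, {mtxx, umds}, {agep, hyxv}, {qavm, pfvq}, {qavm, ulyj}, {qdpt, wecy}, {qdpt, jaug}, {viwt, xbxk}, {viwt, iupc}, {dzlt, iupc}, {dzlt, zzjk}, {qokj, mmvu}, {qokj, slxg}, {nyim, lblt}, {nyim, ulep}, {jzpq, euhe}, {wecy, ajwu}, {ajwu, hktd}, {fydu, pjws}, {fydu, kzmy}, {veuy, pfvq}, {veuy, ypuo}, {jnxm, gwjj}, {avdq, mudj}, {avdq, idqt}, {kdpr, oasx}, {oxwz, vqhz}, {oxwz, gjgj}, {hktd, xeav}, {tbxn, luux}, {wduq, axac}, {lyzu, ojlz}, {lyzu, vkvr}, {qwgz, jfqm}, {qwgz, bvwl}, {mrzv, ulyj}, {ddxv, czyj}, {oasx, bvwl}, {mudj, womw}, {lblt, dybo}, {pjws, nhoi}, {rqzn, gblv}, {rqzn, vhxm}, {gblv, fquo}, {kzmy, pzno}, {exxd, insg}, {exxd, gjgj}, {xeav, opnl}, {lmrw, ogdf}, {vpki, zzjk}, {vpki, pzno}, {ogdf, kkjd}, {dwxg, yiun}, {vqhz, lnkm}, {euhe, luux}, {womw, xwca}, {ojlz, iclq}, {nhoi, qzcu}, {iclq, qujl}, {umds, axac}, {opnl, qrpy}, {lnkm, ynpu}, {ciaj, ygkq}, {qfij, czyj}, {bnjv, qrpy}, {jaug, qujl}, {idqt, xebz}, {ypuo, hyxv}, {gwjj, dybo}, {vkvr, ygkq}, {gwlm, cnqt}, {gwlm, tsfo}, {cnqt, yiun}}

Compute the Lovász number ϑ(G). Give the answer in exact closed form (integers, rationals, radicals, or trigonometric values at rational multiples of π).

N(mcpr) = {mrzv, vlqj}, |N(mcpr)| = 2.
deg(oasx) = 2; N(oasx) = {kdpr, bvwl}.
Vertex dzlt has 2 neighbors: iupc, zzjk.
Vertex qrpy has 2 neighbors: opnl, bnjv.
deg(v) = 2 for all v (|V|=103); a single 103-cycle (edge-transitive).
A has 52 distinct eigenvalues ≈ [2.0, 1.99628, 1.98513, 1.9666, 1.94076, 1.90769, 1.86752, 1.82041, 1.76653, 1.70608, 1.63928, 1.56638, 1.48765, 1.40339, 1.31391, 1.21954, 1.12063, 1.01756, 0.9107, 0.80045, 0.68722, 0.57144, 0.45353, 0.33394, 0.2131, 0.09147, -0.0305, -0.15236, -0.27365, -0.39392, -0.51273, -0.62963, -0.74418, -0.85597, -0.96458, -1.06959, -1.17063, -1.26731, -1.35928, -1.44619, -1.52772, -1.60357, -1.67345, -1.73711, -1.79431, -1.84483, -1.88849, -1.92512, -1.95459, -1.97679, -1.99163, -1.99907].
λ_max=2, λ_min=-2*cos(pi/103); ϑ = −103·λ_min/(λ_max−λ_min) = 103*cos(pi/103)/(cos(pi/103) + 1).
≈ 51.488020467 (to 9 d.p.).
51 ≤ 103*cos(pi/103)/(cos(pi/103) + 1) ≤ 52: both strict.

103*cos(pi/103)/(cos(pi/103) + 1)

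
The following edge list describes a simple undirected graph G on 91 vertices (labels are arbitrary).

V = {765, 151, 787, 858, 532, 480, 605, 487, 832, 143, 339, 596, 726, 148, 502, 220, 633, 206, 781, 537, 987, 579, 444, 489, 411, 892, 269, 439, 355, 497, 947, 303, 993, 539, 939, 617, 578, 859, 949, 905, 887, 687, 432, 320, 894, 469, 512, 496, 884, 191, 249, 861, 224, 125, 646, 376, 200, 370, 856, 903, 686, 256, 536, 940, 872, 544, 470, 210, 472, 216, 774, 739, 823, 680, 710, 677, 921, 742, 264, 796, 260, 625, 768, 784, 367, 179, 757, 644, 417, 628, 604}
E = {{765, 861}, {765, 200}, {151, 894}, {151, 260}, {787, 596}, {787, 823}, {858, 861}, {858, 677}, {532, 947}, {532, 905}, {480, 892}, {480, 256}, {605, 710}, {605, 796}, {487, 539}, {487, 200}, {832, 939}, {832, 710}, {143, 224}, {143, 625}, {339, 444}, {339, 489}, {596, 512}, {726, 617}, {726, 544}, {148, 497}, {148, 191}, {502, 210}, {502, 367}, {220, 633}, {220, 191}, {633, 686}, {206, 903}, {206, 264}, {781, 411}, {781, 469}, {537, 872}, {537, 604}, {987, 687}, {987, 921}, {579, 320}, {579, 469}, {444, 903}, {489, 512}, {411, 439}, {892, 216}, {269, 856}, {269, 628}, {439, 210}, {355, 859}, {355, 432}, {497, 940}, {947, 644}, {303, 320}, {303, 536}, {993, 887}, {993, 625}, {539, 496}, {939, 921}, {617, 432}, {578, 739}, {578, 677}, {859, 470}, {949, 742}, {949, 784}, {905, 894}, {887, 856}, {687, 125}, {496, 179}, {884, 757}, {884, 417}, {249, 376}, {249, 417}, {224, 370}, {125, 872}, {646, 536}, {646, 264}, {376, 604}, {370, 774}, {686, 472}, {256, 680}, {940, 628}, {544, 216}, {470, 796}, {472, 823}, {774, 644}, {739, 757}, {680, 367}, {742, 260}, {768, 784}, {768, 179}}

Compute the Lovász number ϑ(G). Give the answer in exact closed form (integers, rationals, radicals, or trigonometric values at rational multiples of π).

91*cos(pi/91)/(cos(pi/91) + 1)

Vertex 497 has 2 neighbors: 148, 940.
deg(216) = 2; N(216) = {892, 544}.
Vertex 633 has 2 neighbors: 220, 686.
deg(861) = 2; N(861) = {765, 858}.
2-regular, N=91; the odd cycle C_{91}.
The 46 distinct eigenvalues: [2.0, 1.995235, 1.980961, 1.957247, 1.924206, 1.881995, 1.830816, 1.770912, 1.702569, 1.626112, 1.541906, 1.450353, 1.351887, 1.24698, 1.136129, 1.019865, 0.898741, 0.773333, 0.644241, 0.512078, 0.377475, 0.241073, 0.103523, -0.034521, -0.172401, -0.309459, -0.445042, -0.578504, -0.70921, -0.836536, -0.959875, -1.07864, -1.192265, -1.300208, -1.401955, -1.497021, -1.584954, -1.665333, -1.737776, -1.801938, -1.857512, -1.904235, -1.941884, -1.970278, -1.989283, -1.998808].
λ_max=2, λ_min=-2*cos(pi/91); ϑ = −91·λ_min/(λ_max−λ_min) = 91*cos(pi/91)/(cos(pi/91) + 1).
Numerically 45.48644016.
45 ≤ 91*cos(pi/91)/(cos(pi/91) + 1) ≤ 46: both strict.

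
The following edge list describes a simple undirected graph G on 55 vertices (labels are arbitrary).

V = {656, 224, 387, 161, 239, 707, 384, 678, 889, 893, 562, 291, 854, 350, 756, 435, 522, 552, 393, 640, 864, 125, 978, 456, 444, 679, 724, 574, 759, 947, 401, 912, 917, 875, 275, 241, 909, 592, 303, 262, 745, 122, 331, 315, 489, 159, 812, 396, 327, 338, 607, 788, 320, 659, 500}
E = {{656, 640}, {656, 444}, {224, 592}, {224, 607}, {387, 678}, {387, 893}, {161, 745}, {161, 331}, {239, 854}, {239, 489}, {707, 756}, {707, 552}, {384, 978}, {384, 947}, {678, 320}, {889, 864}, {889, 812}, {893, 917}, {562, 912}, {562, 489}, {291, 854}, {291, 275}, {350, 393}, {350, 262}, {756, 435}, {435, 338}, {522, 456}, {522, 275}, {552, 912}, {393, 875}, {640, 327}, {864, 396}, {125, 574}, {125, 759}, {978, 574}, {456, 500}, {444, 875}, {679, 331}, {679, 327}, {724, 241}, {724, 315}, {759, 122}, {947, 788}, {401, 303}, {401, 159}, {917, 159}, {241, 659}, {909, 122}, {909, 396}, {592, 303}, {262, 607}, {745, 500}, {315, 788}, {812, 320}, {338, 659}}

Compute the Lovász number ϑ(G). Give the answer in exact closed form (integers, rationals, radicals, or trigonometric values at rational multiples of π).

deg(291) = 2; N(291) = {854, 275}.
Vertex 864 has 2 neighbors: 889, 396.
Vertex 679 has 2 neighbors: 331, 327.
Vertex 350 has 2 neighbors: 393, 262.
G on 55 vertices is 2-regular; connected 2-regular on 55 ⇒ C_{55}.
spec(A) ≈ [2.0, 1.987, 1.948, 1.884, 1.795, 1.683, 1.548, 1.394, 1.221, 1.033, 0.831, 0.618, 0.397, 0.171, -0.057, -0.285, -0.508, -0.726, -0.933, -1.129, -1.31, -1.473, -1.618, -1.741, -1.842, -1.919, -1.971, -1.997] (distinct, 3 d.p.).
λ_max=2, λ_min=-2*cos(pi/55); ϑ = −55·λ_min/(λ_max−λ_min) = 55*cos(pi/55)/(cos(pi/55) + 1).
ϑ(G) ≈ 27.4775569.
27 ≤ 55*cos(pi/55)/(cos(pi/55) + 1) ≤ 28: both strict.

55*cos(pi/55)/(cos(pi/55) + 1)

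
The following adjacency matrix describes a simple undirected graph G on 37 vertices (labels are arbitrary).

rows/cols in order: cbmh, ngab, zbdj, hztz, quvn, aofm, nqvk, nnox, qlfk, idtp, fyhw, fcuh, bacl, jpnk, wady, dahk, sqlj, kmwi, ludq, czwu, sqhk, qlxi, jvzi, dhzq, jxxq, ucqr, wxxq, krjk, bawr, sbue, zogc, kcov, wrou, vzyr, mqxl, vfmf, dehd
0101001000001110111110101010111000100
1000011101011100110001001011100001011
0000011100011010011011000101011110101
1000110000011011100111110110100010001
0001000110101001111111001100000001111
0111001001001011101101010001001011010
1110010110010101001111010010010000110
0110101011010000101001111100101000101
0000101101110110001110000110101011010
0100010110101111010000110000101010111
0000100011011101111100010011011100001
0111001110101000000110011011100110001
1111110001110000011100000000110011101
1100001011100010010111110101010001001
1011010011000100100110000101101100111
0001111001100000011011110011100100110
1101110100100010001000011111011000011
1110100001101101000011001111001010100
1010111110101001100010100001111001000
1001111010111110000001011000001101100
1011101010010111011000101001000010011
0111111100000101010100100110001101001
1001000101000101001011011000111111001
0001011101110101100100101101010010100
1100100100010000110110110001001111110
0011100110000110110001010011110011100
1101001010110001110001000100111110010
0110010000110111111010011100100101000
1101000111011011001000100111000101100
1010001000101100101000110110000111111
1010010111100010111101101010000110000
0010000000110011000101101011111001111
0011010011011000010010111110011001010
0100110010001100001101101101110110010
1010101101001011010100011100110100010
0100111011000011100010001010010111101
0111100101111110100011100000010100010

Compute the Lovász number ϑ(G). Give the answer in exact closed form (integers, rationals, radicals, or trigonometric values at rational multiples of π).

sqrt(37)

deg(wxxq) = 18; N(wxxq) = {cbmh, ngab, hztz, nqvk, qlfk, fyhw, fcuh, dahk, sqlj, kmwi, qlxi, ucqr, bawr, sbue, zogc, kcov, wrou, vfmf}.
N(zbdj) = {aofm, nqvk, nnox, fcuh, bacl, wady, kmwi, ludq, sqhk, qlxi, ucqr, krjk, sbue, zogc, kcov, wrou, mqxl, dehd}, |N(zbdj)| = 18.
N(aofm) = {ngab, zbdj, hztz, nqvk, idtp, bacl, wady, dahk, sqlj, ludq, czwu, qlxi, dhzq, krjk, zogc, wrou, vzyr, vfmf}, |N(aofm)| = 18.
deg(vzyr) = 18; N(vzyr) = {ngab, quvn, aofm, qlfk, bacl, jpnk, ludq, czwu, qlxi, jvzi, jxxq, ucqr, krjk, bawr, sbue, kcov, wrou, vfmf}.
Every vertex has degree 18 (N=37); strongly regular (37,18,8,9).
A has 3 distinct eigenvalues ≈ [18.0, 2.54138, -3.54138].
Lovász: ϑ = −37(-sqrt(37)/2 - 1/2)/(18+-(-sqrt(37)/2 - 1/2)) = sqrt(37).
ϑ(G) ≈ 6.08276.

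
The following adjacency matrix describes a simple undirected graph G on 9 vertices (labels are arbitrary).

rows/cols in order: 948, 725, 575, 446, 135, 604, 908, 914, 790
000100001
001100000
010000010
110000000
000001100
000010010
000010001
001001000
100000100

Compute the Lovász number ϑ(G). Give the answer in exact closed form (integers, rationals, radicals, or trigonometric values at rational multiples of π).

9*cos(pi/9)/(cos(pi/9) + 1)

deg(914) = 2; N(914) = {575, 604}.
N(135) = {604, 908}, |N(135)| = 2.
Vertex 604 has 2 neighbors: 135, 914.
N(790) = {948, 908}, |N(790)| = 2.
Every vertex has degree 2 (N=9); a single 9-cycle (edge-transitive).
A has 5 distinct eigenvalues ≈ [2.0, 1.532, 0.347, -1.0, -1.879].
ϑ = −N·λ_min/(λ_max−λ_min) = −9·(-2*cos(pi/9))/(2−(-2*cos(pi/9))) = 9*cos(pi/9)/(cos(pi/9) + 1).
ϑ(G) ≈ 4.360089581.
4 ≤ 9*cos(pi/9)/(cos(pi/9) + 1) ≤ 5: both strict.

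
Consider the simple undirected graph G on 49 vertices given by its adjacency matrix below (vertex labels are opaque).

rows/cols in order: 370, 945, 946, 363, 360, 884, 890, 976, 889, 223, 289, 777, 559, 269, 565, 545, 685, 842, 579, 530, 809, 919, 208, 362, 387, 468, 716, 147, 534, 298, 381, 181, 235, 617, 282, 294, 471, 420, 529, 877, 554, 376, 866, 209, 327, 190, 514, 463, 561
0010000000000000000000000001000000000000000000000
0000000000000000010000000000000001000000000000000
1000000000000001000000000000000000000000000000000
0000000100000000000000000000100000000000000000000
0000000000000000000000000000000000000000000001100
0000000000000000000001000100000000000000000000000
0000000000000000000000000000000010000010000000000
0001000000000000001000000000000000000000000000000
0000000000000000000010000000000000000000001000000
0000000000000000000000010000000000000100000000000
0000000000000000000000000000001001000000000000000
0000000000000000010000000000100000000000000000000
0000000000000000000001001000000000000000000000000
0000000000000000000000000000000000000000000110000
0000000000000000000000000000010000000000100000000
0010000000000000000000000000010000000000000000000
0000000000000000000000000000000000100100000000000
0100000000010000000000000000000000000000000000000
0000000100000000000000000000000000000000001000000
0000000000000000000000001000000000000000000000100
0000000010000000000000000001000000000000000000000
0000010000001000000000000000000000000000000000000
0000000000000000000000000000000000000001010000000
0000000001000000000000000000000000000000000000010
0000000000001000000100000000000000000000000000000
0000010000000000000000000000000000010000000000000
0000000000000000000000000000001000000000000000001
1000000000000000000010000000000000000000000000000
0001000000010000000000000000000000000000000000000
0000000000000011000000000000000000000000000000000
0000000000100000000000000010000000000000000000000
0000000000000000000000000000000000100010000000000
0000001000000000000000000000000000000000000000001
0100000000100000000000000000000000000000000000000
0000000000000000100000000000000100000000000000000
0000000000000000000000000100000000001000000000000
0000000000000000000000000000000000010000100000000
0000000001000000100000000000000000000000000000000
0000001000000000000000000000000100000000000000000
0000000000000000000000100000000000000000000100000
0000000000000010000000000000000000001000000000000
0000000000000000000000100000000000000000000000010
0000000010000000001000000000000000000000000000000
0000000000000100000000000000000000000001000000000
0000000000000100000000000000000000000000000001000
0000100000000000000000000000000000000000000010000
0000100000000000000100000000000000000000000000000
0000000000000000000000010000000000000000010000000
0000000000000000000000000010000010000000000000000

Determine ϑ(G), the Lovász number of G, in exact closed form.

49*cos(pi/49)/(cos(pi/49) + 1)

N(468) = {884, 294}, |N(468)| = 2.
Vertex 147 has 2 neighbors: 370, 809.
Vertex 534 has 2 neighbors: 363, 777.
deg(559) = 2; N(559) = {919, 387}.
49-vertex 2-regular graph: connected 2-regular on 49 ⇒ C_{49}.
A has 25 distinct eigenvalues ≈ [2.0, 1.984, 1.935, 1.854, 1.743, 1.603, 1.437, 1.247, 1.037, 0.81, 0.569, 0.319, 0.064, -0.192, -0.445, -0.691, -0.925, -1.144, -1.345, -1.523, -1.676, -1.802, -1.898, -1.963, -1.996].
With N=49: ϑ(G) = 49·(-(-1)*2*cos(pi/49))/(2−(-2*cos(pi/49))) = 49*cos(pi/49)/(cos(pi/49) + 1).
ϑ(G) ≈ 24.474805178.
α=24, χ(Ḡ)=25; ϑ=49*cos(pi/49)/(cos(pi/49) + 1) lies between (both strict).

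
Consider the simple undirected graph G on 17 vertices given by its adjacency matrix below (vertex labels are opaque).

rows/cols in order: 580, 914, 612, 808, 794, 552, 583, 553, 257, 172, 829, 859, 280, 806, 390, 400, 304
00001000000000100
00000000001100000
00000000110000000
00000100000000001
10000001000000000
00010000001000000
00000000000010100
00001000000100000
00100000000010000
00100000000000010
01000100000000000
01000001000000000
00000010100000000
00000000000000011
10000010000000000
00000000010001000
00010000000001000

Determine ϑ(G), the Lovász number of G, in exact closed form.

17*cos(pi/17)/(cos(pi/17) + 1)

deg(794) = 2; N(794) = {580, 553}.
deg(829) = 2; N(829) = {914, 552}.
deg(808) = 2; N(808) = {552, 304}.
deg(172) = 2; N(172) = {612, 400}.
2-regular, N=17; the odd cycle C_{17}.
A has 9 distinct eigenvalues ≈ [2.0, 1.8649, 1.478, 0.8915, 0.1845, -0.5473, -1.2053, -1.7004, -1.9659].
With N=17: ϑ(G) = 17·(-(-1)*2*cos(pi/17))/(2−(-2*cos(pi/17))) = 17*cos(pi/17)/(cos(pi/17) + 1).
ϑ(G) ≈ 8.42701431.
Check 8 ≤ 17*cos(pi/17)/(cos(pi/17) + 1) ≤ 9: both strict.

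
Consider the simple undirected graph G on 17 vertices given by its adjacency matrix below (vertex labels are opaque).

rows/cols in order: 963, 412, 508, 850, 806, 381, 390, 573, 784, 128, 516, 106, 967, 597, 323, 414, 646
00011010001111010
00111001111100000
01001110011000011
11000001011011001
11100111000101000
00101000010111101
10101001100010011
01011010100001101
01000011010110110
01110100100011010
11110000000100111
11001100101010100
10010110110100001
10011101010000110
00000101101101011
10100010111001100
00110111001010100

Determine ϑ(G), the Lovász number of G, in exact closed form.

sqrt(17)

N(573) = {412, 850, 806, 390, 784, 597, 323, 646}, |N(573)| = 8.
deg(323) = 8; N(323) = {381, 573, 784, 516, 106, 597, 414, 646}.
Vertex 414 has 8 neighbors: 963, 508, 390, 784, 128, 516, 597, 323.
Vertex 508 has 8 neighbors: 412, 806, 381, 390, 128, 516, 414, 646.
deg(v) = 8 for all v (|V|=17); Paley(17): SR with (k,λ,μ)=(8,3,4).
The 3 distinct eigenvalues: [8.0, 1.5616, -2.5616].
Lovász: ϑ = −17(-sqrt(17)/2 - 1/2)/(8+-(-sqrt(17)/2 - 1/2)) = sqrt(17).
= 4.123106… (decimal).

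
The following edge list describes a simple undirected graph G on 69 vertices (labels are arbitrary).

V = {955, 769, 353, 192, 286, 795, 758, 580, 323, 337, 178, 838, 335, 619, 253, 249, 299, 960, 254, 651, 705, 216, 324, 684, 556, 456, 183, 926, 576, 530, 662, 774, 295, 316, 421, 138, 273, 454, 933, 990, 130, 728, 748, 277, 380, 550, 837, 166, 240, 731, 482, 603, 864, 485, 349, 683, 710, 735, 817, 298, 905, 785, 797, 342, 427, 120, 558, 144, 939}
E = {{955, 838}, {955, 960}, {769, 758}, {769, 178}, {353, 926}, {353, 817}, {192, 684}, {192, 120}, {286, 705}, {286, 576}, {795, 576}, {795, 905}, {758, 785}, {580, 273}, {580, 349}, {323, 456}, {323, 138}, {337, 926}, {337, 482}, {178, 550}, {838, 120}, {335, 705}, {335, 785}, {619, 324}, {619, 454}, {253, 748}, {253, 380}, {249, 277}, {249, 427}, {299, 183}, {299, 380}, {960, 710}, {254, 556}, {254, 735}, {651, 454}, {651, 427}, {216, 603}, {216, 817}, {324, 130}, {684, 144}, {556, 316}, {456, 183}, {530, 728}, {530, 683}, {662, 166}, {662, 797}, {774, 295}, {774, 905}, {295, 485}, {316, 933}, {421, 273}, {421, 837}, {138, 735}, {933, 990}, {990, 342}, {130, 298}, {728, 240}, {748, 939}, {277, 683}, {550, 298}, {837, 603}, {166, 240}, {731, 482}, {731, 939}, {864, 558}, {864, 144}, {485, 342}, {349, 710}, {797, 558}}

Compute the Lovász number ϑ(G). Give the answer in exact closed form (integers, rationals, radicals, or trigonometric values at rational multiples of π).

69*cos(pi/69)/(cos(pi/69) + 1)

deg(277) = 2; N(277) = {249, 683}.
deg(926) = 2; N(926) = {353, 337}.
N(774) = {295, 905}, |N(774)| = 2.
Vertex 619 has 2 neighbors: 324, 454.
G on 69 vertices is 2-regular; connected 2-regular on 69 ⇒ C_{69}.
Distinct eigenvalues (to 3 d.p.): [2.0, 1.992, 1.967, 1.926, 1.869, 1.796, 1.709, 1.607, 1.492, 1.365, 1.227, 1.078, 0.92, 0.755, 0.583, 0.407, 0.227, 0.046, -0.136, -0.317, -0.496, -0.67, -0.838, -1.0, -1.153, -1.297, -1.43, -1.551, -1.66, -1.754, -1.834, -1.899, -1.948, -1.981, -1.998].
λ_max=2, λ_min=-2*cos(pi/69); ϑ = −69·λ_min/(λ_max−λ_min) = 69*cos(pi/69)/(cos(pi/69) + 1).
ϑ(G) ≈ 34.4821141.
Lovász sandwich 34 ≤ 69*cos(pi/69)/(cos(pi/69) + 1) ≤ 35: both strict.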